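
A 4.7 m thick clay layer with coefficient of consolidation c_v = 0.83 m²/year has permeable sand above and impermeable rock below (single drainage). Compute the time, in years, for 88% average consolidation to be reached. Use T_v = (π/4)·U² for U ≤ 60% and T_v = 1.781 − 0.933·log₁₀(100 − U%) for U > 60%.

Drainage path length: H_d = H = 4.7 m (single drainage).
U > 60%: T_v = 1.781 − 0.933·log₁₀(100 − 88) = 0.77412.
t = T_v·H_d²/c_v = 0.77412×4.7²/0.83 = 20.6 years.

t ≈ 20.6 years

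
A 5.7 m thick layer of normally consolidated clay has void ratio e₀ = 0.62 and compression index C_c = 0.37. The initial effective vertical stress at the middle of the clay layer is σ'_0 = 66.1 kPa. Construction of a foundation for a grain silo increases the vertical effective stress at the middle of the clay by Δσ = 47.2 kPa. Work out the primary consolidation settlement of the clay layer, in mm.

Final effective stress: σ'_f = σ'_0 + Δσ = 66.1 + 47.2 = 113.3 kPa.
Normally consolidated clay, so the full stress increment lies on the virgin compression line:
S_c = C_c·H/(1+e₀)·log₁₀(σ'_f/σ'_0) = 0.37×5.7/(1+0.62)×log₁₀(113.3/66.1)
    = 1.3019 × 0.23403 = 0.3047 m

S_c ≈ 305 mm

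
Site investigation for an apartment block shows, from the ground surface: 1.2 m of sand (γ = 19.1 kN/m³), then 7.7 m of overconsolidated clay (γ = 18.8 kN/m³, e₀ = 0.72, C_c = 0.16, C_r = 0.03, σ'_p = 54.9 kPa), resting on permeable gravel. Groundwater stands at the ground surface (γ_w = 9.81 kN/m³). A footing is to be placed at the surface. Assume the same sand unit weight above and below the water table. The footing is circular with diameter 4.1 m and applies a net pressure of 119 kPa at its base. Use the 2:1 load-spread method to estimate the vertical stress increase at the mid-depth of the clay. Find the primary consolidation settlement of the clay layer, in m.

Mid-depth of clay below the ground surface: z = 1.2 + 7.7/2 = 5.05 m.
Total vertical stress at mid-clay: σ_v = 19.1×1.2 + 18.8×3.85 = 95.3 kPa.
Pore pressure: u = 9.81×(5.05 − 0) = 49.541 kPa.
Initial effective stress: σ'_0 = σ_v − u = 95.3 − 49.541 = 45.759 kPa.
Stress increase at mid-clay by the 2:1 spreading method:
Δσ ≈ qD²/(D+z)² = 119×4.1²/(4.1+5.05)² = 23.893 kPa
Final effective stress: σ'_f = 45.759 + 23.893 = 69.652 kPa.
σ'_f = 69.652 > σ'_p = 54.9 kPa, so the stress path crosses the preconsolidation pressure — recompression up to σ'_p, then virgin compression beyond:
S_c = H/(1+e₀)·[C_r·log₁₀(σ'_p/σ'_0) + C_c·log₁₀(σ'_f/σ'_p)]
    = 7.7/1.72 × [0.03×log₁₀(54.9/45.759) + 0.16×log₁₀(69.652/54.9)]
    = 4.4767 × [0.0023729 + 0.016538] = 0.08466 m

S_c ≈ 0.0847 m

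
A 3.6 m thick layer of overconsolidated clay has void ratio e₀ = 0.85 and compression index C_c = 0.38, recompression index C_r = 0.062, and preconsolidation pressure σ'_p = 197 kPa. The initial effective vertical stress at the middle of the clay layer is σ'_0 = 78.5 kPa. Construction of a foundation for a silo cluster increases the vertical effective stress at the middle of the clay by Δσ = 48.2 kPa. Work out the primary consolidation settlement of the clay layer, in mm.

S_c ≈ 25.1 mm

Final effective stress: σ'_f = 78.5 + 48.2 = 126.7 kPa.
σ'_f = 126.7 ≤ σ'_p = 197 kPa, so the clay remains overconsolidated and only the recompression index applies:
S_c = C_r·H/(1+e₀)·log₁₀(σ'_f/σ'_0) = 0.062×3.6/1.85×log₁₀(126.7/78.5)
    = 0.12065 × 0.20791 = 0.02508 m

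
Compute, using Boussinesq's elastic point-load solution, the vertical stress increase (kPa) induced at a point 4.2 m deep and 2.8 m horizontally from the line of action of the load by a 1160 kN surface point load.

Δσ_z ≈ 12.5 kPa

Boussinesq vertical stress below a point load on an elastic half-space:
Δσ_z = 3P/(2πz²) · [1 + (r/z)²]^(−5/2)
r/z = 2.8/4.2 = 0.66667; [1+(r/z)²]^(−5/2) = 0.39879.
Δσ_z = 3×1160/(2π×4.2²) × 0.39879 = 31.398 × 0.39879 = 12.52 kPa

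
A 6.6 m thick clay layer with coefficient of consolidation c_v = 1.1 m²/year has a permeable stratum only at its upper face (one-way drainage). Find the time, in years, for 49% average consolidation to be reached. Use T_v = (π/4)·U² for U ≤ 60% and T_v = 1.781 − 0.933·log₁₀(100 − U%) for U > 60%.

t ≈ 7.47 years

Drainage path length: H_d = H = 6.6 m (single drainage).
U ≤ 60%: T_v = (π/4)·U² = (π/4)×0.49² = 0.18857.
t = T_v·H_d²/c_v = 0.18857×6.6²/1.1 = 7.467 years.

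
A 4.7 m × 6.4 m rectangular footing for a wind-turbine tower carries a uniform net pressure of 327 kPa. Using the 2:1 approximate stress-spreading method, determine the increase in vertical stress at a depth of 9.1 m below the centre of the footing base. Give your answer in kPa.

Δσ_z ≈ 46 kPa

By the 2:1 method the load spreads at 1 horizontal : 2 vertical, so at depth z the loaded area has grown by z in each plan dimension:
Δσ = qBL/((B+z)(L+z)) = 327×4.7×6.4/((4.7+9.1)(6.4+9.1)) = 45.985 kPa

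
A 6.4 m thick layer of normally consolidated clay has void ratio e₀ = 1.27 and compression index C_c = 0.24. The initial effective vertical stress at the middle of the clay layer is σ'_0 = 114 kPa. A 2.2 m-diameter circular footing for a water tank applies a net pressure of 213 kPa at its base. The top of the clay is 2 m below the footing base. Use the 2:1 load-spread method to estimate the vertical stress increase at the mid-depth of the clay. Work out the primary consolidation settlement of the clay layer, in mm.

S_c ≈ 44.9 mm

Mid-depth of clay below the footing base: z = 2 + 6.4/2 = 5.2 m.
Stress increase at mid-clay by the 2:1 spreading method:
Δσ ≈ qD²/(D+z)² = 213×2.2²/(2.2+5.2)² = 18.826 kPa
Final effective stress: σ'_f = σ'_0 + Δσ = 114 + 18.826 = 132.83 kPa.
Normally consolidated clay, so the full stress increment lies on the virgin compression line:
S_c = C_c·H/(1+e₀)·log₁₀(σ'_f/σ'_0) = 0.24×6.4/(1+1.27)×log₁₀(132.83/114)
    = 0.67665 × 0.066391 = 0.04492 m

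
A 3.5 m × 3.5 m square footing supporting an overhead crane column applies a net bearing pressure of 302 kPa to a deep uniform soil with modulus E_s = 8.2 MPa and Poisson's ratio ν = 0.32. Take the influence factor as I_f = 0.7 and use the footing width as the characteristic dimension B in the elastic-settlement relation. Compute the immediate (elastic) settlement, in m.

Immediate (elastic) settlement: S_e = q·B·(1−ν²)/E_s · I_f.
E_s = 8.2 MPa = 8200 kPa.
S_e = 302 × 3.5 × (1 − 0.32²) / 8200 × 0.7
    = 302 × 3.5 × 0.8976 / 8200 × 0.7
    = 0.08099 m

S_e ≈ 0.081 m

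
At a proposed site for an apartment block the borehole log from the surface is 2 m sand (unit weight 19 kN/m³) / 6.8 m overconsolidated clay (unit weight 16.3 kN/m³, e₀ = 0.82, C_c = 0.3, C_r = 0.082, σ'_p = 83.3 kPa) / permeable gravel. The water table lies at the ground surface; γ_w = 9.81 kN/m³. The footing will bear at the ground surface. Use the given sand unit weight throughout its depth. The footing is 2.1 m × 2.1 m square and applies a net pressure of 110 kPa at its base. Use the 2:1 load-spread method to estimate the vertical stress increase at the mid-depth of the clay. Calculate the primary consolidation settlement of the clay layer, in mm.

S_c ≈ 25.7 mm

Mid-depth of clay below the ground surface: z = 2 + 6.8/2 = 5.4 m.
Total vertical stress at mid-clay: σ_v = 19×2 + 16.3×3.4 = 93.42 kPa.
Pore pressure: u = 9.81×(5.4 − 0) = 52.974 kPa.
Initial effective stress: σ'_0 = σ_v − u = 93.42 − 52.974 = 40.446 kPa.
Stress increase at mid-clay by the 2:1 spreading method:
Δσ = qBL/((B+z)(L+z)) = 110×2.1×2.1/((2.1+5.4)(2.1+5.4)) = 8.624 kPa
Final effective stress: σ'_f = 40.446 + 8.624 = 49.07 kPa.
σ'_f = 49.07 ≤ σ'_p = 83.3 kPa, so the clay remains overconsolidated and only the recompression index applies:
S_c = C_r·H/(1+e₀)·log₁₀(σ'_f/σ'_0) = 0.082×6.8/1.82×log₁₀(49.07/40.446)
    = 0.30638 × 0.08394 = 0.02572 m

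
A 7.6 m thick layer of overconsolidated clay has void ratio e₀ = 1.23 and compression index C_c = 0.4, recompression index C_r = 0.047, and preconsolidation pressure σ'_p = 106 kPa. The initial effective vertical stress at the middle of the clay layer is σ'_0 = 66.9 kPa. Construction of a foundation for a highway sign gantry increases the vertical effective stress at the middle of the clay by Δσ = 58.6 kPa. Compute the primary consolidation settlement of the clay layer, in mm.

Final effective stress: σ'_f = 66.9 + 58.6 = 125.5 kPa.
σ'_f = 125.5 > σ'_p = 106 kPa, so the stress path crosses the preconsolidation pressure — recompression up to σ'_p, then virgin compression beyond:
S_c = H/(1+e₀)·[C_r·log₁₀(σ'_p/σ'_0) + C_c·log₁₀(σ'_f/σ'_p)]
    = 7.6/2.23 × [0.047×log₁₀(106/66.9) + 0.4×log₁₀(125.5/106)]
    = 3.4081 × [0.0093943 + 0.029335] = 0.132 m

S_c ≈ 132 mm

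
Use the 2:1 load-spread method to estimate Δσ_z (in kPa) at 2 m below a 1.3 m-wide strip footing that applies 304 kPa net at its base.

Δσ_z ≈ 120 kPa

By the 2:1 method the load spreads at 1 horizontal : 2 vertical, so at depth z the loaded area has grown by z in each plan dimension:
Δσ = qB/(B+z) = 304×1.3/(1.3+2) = 119.76 kPa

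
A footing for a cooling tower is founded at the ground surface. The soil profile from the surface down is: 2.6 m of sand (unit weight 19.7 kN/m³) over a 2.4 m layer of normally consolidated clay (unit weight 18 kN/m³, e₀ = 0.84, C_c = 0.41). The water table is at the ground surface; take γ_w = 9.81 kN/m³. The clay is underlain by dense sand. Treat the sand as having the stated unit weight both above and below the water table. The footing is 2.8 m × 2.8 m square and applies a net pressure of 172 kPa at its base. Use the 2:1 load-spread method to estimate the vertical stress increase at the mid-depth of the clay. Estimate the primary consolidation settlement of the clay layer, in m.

Mid-depth of clay below the ground surface: z = 2.6 + 2.4/2 = 3.8 m.
Total vertical stress at mid-clay: σ_v = 19.7×2.6 + 18×1.2 = 72.82 kPa.
Pore pressure: u = 9.81×(3.8 − 0) = 37.278 kPa.
Initial effective stress: σ'_0 = σ_v − u = 72.82 − 37.278 = 35.542 kPa.
Stress increase at mid-clay by the 2:1 spreading method:
Δσ = qBL/((B+z)(L+z)) = 172×2.8×2.8/((2.8+3.8)(2.8+3.8)) = 30.957 kPa
Final effective stress: σ'_f = σ'_0 + Δσ = 35.542 + 30.957 = 66.499 kPa.
Normally consolidated clay, so the full stress increment lies on the virgin compression line:
S_c = C_c·H/(1+e₀)·log₁₀(σ'_f/σ'_0) = 0.41×2.4/(1+0.84)×log₁₀(66.499/35.542)
    = 0.53478 × 0.27207 = 0.1455 m

S_c ≈ 0.145 m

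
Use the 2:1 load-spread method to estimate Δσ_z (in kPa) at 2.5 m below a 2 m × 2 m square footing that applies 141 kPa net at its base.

By the 2:1 method the load spreads at 1 horizontal : 2 vertical, so at depth z the loaded area has grown by z in each plan dimension:
Δσ = qBL/((B+z)(L+z)) = 141×2×2/((2+2.5)(2+2.5)) = 27.852 kPa

Δσ_z ≈ 27.9 kPa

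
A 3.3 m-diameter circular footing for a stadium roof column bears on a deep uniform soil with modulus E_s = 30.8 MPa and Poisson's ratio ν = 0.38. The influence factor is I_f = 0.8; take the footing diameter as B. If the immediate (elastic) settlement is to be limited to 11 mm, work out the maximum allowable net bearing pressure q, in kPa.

E_s = 30.8 MPa = 30800 kPa.
S_e = q·B·(1−ν²)/E_s · I_f  ⇒  q = S_e·E_s / (B·(1−ν²)·I_f).
q = 0.011 × 30800 / (3.3 × 0.8556 × 0.8) = 150 kPa

q ≈ 150 kPa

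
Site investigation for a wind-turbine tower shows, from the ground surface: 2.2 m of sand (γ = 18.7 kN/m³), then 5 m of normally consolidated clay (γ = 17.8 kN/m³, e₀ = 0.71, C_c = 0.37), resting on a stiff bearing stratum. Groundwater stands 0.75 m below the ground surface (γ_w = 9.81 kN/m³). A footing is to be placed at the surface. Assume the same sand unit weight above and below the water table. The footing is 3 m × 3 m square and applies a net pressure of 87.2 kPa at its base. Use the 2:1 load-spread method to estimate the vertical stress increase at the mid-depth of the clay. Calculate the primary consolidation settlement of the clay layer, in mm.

S_c ≈ 117 mm

Mid-depth of clay below the ground surface: z = 2.2 + 5/2 = 4.7 m.
Total vertical stress at mid-clay: σ_v = 18.7×2.2 + 17.8×2.5 = 85.64 kPa.
Pore pressure: u = 9.81×(4.7 − 0.75) = 38.75 kPa.
Initial effective stress: σ'_0 = σ_v − u = 85.64 − 38.75 = 46.89 kPa.
Stress increase at mid-clay by the 2:1 spreading method:
Δσ = qBL/((B+z)(L+z)) = 87.2×3×3/((3+4.7)(3+4.7)) = 13.237 kPa
Final effective stress: σ'_f = σ'_0 + Δσ = 46.89 + 13.237 = 60.127 kPa.
Normally consolidated clay, so the full stress increment lies on the virgin compression line:
S_c = C_c·H/(1+e₀)·log₁₀(σ'_f/σ'_0) = 0.37×5/(1+0.71)×log₁₀(60.127/46.89)
    = 1.0819 × 0.10799 = 0.1168 m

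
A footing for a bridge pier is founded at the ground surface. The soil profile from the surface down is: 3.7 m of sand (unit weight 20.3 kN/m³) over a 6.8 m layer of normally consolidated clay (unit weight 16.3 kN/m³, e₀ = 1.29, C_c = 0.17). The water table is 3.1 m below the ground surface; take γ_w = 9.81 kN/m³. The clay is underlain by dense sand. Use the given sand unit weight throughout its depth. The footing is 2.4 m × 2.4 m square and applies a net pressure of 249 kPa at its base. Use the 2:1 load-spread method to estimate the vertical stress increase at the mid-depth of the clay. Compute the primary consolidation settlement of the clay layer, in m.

Mid-depth of clay below the ground surface: z = 3.7 + 6.8/2 = 7.1 m.
Total vertical stress at mid-clay: σ_v = 20.3×3.7 + 16.3×3.4 = 130.53 kPa.
Pore pressure: u = 9.81×(7.1 − 3.1) = 39.24 kPa.
Initial effective stress: σ'_0 = σ_v − u = 130.53 − 39.24 = 91.29 kPa.
Stress increase at mid-clay by the 2:1 spreading method:
Δσ = qBL/((B+z)(L+z)) = 249×2.4×2.4/((2.4+7.1)(2.4+7.1)) = 15.892 kPa
Final effective stress: σ'_f = σ'_0 + Δσ = 91.29 + 15.892 = 107.18 kPa.
Normally consolidated clay, so the full stress increment lies on the virgin compression line:
S_c = C_c·H/(1+e₀)·log₁₀(σ'_f/σ'_0) = 0.17×6.8/(1+1.29)×log₁₀(107.18/91.29)
    = 0.5048 × 0.069691 = 0.03518 m

S_c ≈ 0.0352 m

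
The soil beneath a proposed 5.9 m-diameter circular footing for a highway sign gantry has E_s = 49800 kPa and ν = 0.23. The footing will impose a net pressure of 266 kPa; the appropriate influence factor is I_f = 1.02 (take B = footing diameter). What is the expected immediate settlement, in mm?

Immediate (elastic) settlement: S_e = q·B·(1−ν²)/E_s · I_f.
S_e = 266 × 5.9 × (1 − 0.23²) / 49800 × 1.02
    = 266 × 5.9 × 0.9471 / 49800 × 1.02
    = 0.03044 m = 30.44 mm

S_e ≈ 30.4 mm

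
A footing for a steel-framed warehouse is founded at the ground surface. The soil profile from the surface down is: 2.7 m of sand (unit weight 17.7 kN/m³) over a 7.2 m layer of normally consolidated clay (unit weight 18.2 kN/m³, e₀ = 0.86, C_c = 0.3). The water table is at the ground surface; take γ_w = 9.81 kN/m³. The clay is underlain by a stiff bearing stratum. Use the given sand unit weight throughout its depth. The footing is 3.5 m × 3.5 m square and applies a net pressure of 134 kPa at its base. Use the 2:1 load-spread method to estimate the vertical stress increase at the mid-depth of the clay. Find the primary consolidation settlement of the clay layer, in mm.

Mid-depth of clay below the ground surface: z = 2.7 + 7.2/2 = 6.3 m.
Total vertical stress at mid-clay: σ_v = 17.7×2.7 + 18.2×3.6 = 113.31 kPa.
Pore pressure: u = 9.81×(6.3 − 0) = 61.803 kPa.
Initial effective stress: σ'_0 = σ_v − u = 113.31 − 61.803 = 51.507 kPa.
Stress increase at mid-clay by the 2:1 spreading method:
Δσ = qBL/((B+z)(L+z)) = 134×3.5×3.5/((3.5+6.3)(3.5+6.3)) = 17.092 kPa
Final effective stress: σ'_f = σ'_0 + Δσ = 51.507 + 17.092 = 68.599 kPa.
Normally consolidated clay, so the full stress increment lies on the virgin compression line:
S_c = C_c·H/(1+e₀)·log₁₀(σ'_f/σ'_0) = 0.3×7.2/(1+0.86)×log₁₀(68.599/51.507)
    = 1.1613 × 0.12445 = 0.1445 m

S_c ≈ 145 mm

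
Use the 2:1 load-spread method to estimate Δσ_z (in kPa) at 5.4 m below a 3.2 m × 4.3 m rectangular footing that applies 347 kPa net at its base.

Δσ_z ≈ 57.2 kPa

By the 2:1 method the load spreads at 1 horizontal : 2 vertical, so at depth z the loaded area has grown by z in each plan dimension:
Δσ = qBL/((B+z)(L+z)) = 347×3.2×4.3/((3.2+5.4)(4.3+5.4)) = 57.237 kPa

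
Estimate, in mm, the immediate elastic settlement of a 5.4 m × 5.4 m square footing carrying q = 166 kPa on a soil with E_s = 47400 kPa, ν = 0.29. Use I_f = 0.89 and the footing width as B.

Immediate (elastic) settlement: S_e = q·B·(1−ν²)/E_s · I_f.
S_e = 166 × 5.4 × (1 − 0.29²) / 47400 × 0.89
    = 166 × 5.4 × 0.9159 / 47400 × 0.89
    = 0.01542 m = 15.42 mm

S_e ≈ 15.4 mm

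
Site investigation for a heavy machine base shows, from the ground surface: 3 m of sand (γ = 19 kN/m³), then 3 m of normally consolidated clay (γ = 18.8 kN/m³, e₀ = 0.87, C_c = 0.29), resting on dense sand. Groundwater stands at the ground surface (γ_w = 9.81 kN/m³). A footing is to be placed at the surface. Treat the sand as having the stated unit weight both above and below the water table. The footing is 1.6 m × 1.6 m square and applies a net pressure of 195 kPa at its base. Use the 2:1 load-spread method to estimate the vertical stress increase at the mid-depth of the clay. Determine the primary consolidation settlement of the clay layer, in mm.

S_c ≈ 57.1 mm

Mid-depth of clay below the ground surface: z = 3 + 3/2 = 4.5 m.
Total vertical stress at mid-clay: σ_v = 19×3 + 18.8×1.5 = 85.2 kPa.
Pore pressure: u = 9.81×(4.5 − 0) = 44.145 kPa.
Initial effective stress: σ'_0 = σ_v − u = 85.2 − 44.145 = 41.055 kPa.
Stress increase at mid-clay by the 2:1 spreading method:
Δσ = qBL/((B+z)(L+z)) = 195×1.6×1.6/((1.6+4.5)(1.6+4.5)) = 13.416 kPa
Final effective stress: σ'_f = σ'_0 + Δσ = 41.055 + 13.416 = 54.471 kPa.
Normally consolidated clay, so the full stress increment lies on the virgin compression line:
S_c = C_c·H/(1+e₀)·log₁₀(σ'_f/σ'_0) = 0.29×3/(1+0.87)×log₁₀(54.471/41.055)
    = 0.46524 × 0.1228 = 0.05713 m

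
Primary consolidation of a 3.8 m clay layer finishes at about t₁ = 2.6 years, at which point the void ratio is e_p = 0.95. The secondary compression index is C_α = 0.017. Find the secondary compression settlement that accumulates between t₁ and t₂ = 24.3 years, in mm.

Secondary compression: S_s = C_α·H/(1+e_p)·log₁₀(t₂/t₁)
S_s = 0.017×3.8/(1+0.95)×log₁₀(24.3/2.6)
    = 0.03313 × 0.9706 = 0.03216 m

S_s ≈ 32.2 mm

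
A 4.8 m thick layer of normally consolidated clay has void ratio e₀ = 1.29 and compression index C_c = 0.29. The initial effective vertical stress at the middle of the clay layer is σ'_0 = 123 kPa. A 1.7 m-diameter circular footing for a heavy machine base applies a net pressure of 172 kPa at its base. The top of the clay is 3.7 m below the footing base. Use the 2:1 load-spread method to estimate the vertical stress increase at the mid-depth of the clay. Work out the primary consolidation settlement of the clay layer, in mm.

Mid-depth of clay below the footing base: z = 3.7 + 4.8/2 = 6.1 m.
Stress increase at mid-clay by the 2:1 spreading method:
Δσ ≈ qD²/(D+z)² = 172×1.7²/(1.7+6.1)² = 8.1703 kPa
Final effective stress: σ'_f = σ'_0 + Δσ = 123 + 8.1703 = 131.17 kPa.
Normally consolidated clay, so the full stress increment lies on the virgin compression line:
S_c = C_c·H/(1+e₀)·log₁₀(σ'_f/σ'_0) = 0.29×4.8/(1+1.29)×log₁₀(131.17/123)
    = 0.60786 × 0.027929 = 0.01698 m

S_c ≈ 17 mm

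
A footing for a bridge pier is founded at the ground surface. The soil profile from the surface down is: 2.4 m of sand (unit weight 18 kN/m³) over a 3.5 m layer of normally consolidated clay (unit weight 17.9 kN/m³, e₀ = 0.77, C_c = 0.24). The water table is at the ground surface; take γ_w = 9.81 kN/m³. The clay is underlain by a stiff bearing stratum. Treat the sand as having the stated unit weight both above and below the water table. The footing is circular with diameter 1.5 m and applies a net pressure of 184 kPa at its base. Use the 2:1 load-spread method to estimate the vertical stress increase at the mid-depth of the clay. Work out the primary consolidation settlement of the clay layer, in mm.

S_c ≈ 66.9 mm

Mid-depth of clay below the ground surface: z = 2.4 + 3.5/2 = 4.15 m.
Total vertical stress at mid-clay: σ_v = 18×2.4 + 17.9×1.75 = 74.525 kPa.
Pore pressure: u = 9.81×(4.15 − 0) = 40.712 kPa.
Initial effective stress: σ'_0 = σ_v − u = 74.525 − 40.712 = 33.813 kPa.
Stress increase at mid-clay by the 2:1 spreading method:
Δσ ≈ qD²/(D+z)² = 184×1.5²/(1.5+4.15)² = 12.969 kPa
Final effective stress: σ'_f = σ'_0 + Δσ = 33.813 + 12.969 = 46.782 kPa.
Normally consolidated clay, so the full stress increment lies on the virgin compression line:
S_c = C_c·H/(1+e₀)·log₁₀(σ'_f/σ'_0) = 0.24×3.5/(1+0.77)×log₁₀(46.782/33.813)
    = 0.47458 × 0.141 = 0.06692 m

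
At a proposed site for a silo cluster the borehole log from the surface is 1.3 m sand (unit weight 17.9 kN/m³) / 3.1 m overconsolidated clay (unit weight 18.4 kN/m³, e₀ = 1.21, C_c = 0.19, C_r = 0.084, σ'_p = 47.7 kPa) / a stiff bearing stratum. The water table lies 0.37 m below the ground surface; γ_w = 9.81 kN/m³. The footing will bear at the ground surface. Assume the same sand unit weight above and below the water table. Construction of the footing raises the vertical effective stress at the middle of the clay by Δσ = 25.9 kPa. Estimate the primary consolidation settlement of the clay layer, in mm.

S_c ≈ 41.2 mm

Mid-depth of clay below the ground surface: z = 1.3 + 3.1/2 = 2.85 m.
Total vertical stress at mid-clay: σ_v = 17.9×1.3 + 18.4×1.55 = 51.79 kPa.
Pore pressure: u = 9.81×(2.85 − 0.37) = 24.329 kPa.
Initial effective stress: σ'_0 = σ_v − u = 51.79 − 24.329 = 27.461 kPa.
Final effective stress: σ'_f = 27.461 + 25.9 = 53.361 kPa.
σ'_f = 53.361 > σ'_p = 47.7 kPa, so the stress path crosses the preconsolidation pressure — recompression up to σ'_p, then virgin compression beyond:
S_c = H/(1+e₀)·[C_r·log₁₀(σ'_p/σ'_0) + C_c·log₁₀(σ'_f/σ'_p)]
    = 3.1/2.21 × [0.084×log₁₀(47.7/27.461) + 0.19×log₁₀(53.361/47.7)]
    = 1.4027 × [0.020143 + 0.0092541] = 0.04124 m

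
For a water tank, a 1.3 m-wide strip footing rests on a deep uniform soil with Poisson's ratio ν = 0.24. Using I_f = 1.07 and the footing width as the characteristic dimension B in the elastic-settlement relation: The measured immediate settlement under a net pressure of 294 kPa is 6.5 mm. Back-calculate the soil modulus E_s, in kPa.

S_e = q·B·(1−ν²)/E_s · I_f  ⇒  E_s = q·B·(1−ν²)·I_f / S_e.
E_s = 294 × 1.3 × 0.9424 × 1.07 / 0.0065 = 59290 kPa

E_s ≈ 59300 kPa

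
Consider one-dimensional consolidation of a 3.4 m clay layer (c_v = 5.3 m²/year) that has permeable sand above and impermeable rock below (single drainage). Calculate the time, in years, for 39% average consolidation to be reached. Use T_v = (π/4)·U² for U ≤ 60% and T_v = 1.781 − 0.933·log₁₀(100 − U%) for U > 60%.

Drainage path length: H_d = H = 3.4 m (single drainage).
U ≤ 60%: T_v = (π/4)·U² = (π/4)×0.39² = 0.11946.
t = T_v·H_d²/c_v = 0.11946×3.4²/5.3 = 0.2606 years.

t ≈ 0.261 years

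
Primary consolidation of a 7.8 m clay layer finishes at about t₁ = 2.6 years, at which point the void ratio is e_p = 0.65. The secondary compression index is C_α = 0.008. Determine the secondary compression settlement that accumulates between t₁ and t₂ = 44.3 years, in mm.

Secondary compression: S_s = C_α·H/(1+e_p)·log₁₀(t₂/t₁)
S_s = 0.008×7.8/(1+0.65)×log₁₀(44.3/2.6)
    = 0.03782 × 1.231 = 0.04657 m

S_s ≈ 46.6 mm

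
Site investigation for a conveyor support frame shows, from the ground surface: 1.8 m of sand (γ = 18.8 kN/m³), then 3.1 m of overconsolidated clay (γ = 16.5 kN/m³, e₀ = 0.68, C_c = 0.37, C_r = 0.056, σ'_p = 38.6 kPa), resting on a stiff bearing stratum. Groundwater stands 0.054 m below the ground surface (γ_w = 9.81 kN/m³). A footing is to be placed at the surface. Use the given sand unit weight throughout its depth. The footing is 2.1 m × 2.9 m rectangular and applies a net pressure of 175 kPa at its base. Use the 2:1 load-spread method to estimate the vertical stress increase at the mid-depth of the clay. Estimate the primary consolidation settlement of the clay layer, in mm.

Mid-depth of clay below the ground surface: z = 1.8 + 3.1/2 = 3.35 m.
Total vertical stress at mid-clay: σ_v = 18.8×1.8 + 16.5×1.55 = 59.415 kPa.
Pore pressure: u = 9.81×(3.35 − 0.054) = 32.334 kPa.
Initial effective stress: σ'_0 = σ_v − u = 59.415 − 32.334 = 27.081 kPa.
Stress increase at mid-clay by the 2:1 spreading method:
Δσ = qBL/((B+z)(L+z)) = 175×2.1×2.9/((2.1+3.35)(2.9+3.35)) = 31.288 kPa
Final effective stress: σ'_f = 27.081 + 31.288 = 58.369 kPa.
σ'_f = 58.369 > σ'_p = 38.6 kPa, so the stress path crosses the preconsolidation pressure — recompression up to σ'_p, then virgin compression beyond:
S_c = H/(1+e₀)·[C_r·log₁₀(σ'_p/σ'_0) + C_c·log₁₀(σ'_f/σ'_p)]
    = 3.1/1.68 × [0.056×log₁₀(38.6/27.081) + 0.37×log₁₀(58.369/38.6)]
    = 1.8452 × [0.0086197 + 0.06645] = 0.1385 m

S_c ≈ 139 mm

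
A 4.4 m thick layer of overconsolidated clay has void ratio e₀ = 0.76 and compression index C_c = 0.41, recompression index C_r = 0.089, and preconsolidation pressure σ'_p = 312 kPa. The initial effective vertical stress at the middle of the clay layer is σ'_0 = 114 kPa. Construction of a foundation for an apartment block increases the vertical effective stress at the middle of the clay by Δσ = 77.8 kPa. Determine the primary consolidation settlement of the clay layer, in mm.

Final effective stress: σ'_f = 114 + 77.8 = 191.8 kPa.
σ'_f = 191.8 ≤ σ'_p = 312 kPa, so the clay remains overconsolidated and only the recompression index applies:
S_c = C_r·H/(1+e₀)·log₁₀(σ'_f/σ'_0) = 0.089×4.4/1.76×log₁₀(191.8/114)
    = 0.2225 × 0.22594 = 0.05027 m

S_c ≈ 50.3 mm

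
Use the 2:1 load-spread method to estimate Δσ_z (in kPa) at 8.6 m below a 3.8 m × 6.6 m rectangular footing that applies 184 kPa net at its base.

Δσ_z ≈ 24.5 kPa

By the 2:1 method the load spreads at 1 horizontal : 2 vertical, so at depth z the loaded area has grown by z in each plan dimension:
Δσ = qBL/((B+z)(L+z)) = 184×3.8×6.6/((3.8+8.6)(6.6+8.6)) = 24.484 kPa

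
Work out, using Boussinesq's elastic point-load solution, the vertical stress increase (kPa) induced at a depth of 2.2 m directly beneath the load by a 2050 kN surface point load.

Δσ_z ≈ 202 kPa

Boussinesq vertical stress below a point load on an elastic half-space:
Δσ_z = 3P/(2πz²) · [1 + (r/z)²]^(−5/2)
r/z = 0/2.2 = 0; [1+(r/z)²]^(−5/2) = 1.
Δσ_z = 3×2050/(2π×2.2²) × 1 = 202.23 × 1 = 202.2 kPa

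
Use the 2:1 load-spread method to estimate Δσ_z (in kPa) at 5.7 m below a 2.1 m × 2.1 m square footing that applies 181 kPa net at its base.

By the 2:1 method the load spreads at 1 horizontal : 2 vertical, so at depth z the loaded area has grown by z in each plan dimension:
Δσ = qBL/((B+z)(L+z)) = 181×2.1×2.1/((2.1+5.7)(2.1+5.7)) = 13.12 kPa

Δσ_z ≈ 13.1 kPa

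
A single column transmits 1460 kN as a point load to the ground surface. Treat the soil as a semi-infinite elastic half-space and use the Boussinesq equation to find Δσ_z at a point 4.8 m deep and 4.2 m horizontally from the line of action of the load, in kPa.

Boussinesq vertical stress below a point load on an elastic half-space:
Δσ_z = 3P/(2πz²) · [1 + (r/z)²]^(−5/2)
r/z = 4.2/4.8 = 0.875; [1+(r/z)²]^(−5/2) = 0.24141.
Δσ_z = 3×1460/(2π×4.8²) × 0.24141 = 30.256 × 0.24141 = 7.304 kPa

Δσ_z ≈ 7.3 kPa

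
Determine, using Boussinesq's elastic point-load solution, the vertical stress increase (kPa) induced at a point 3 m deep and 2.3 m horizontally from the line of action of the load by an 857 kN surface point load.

Δσ_z ≈ 14.3 kPa

Boussinesq vertical stress below a point load on an elastic half-space:
Δσ_z = 3P/(2πz²) · [1 + (r/z)²]^(−5/2)
r/z = 2.3/3 = 0.76667; [1+(r/z)²]^(−5/2) = 0.31479.
Δσ_z = 3×857/(2π×3²) × 0.31479 = 45.465 × 0.31479 = 14.31 kPa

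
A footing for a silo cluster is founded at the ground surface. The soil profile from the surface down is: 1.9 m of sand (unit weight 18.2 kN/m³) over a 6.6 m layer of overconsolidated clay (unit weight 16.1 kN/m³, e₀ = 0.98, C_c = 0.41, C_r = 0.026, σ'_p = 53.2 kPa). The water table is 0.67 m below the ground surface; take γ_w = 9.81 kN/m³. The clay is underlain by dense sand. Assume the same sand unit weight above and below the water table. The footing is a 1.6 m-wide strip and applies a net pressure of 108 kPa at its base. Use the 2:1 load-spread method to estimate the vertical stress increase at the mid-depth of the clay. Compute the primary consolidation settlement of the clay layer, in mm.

Mid-depth of clay below the ground surface: z = 1.9 + 6.6/2 = 5.2 m.
Total vertical stress at mid-clay: σ_v = 18.2×1.9 + 16.1×3.3 = 87.71 kPa.
Pore pressure: u = 9.81×(5.2 − 0.67) = 44.439 kPa.
Initial effective stress: σ'_0 = σ_v − u = 87.71 − 44.439 = 43.271 kPa.
Stress increase at mid-clay by the 2:1 spreading method:
Δσ = qB/(B+z) = 108×1.6/(1.6+5.2) = 25.412 kPa
Final effective stress: σ'_f = 43.271 + 25.412 = 68.683 kPa.
σ'_f = 68.683 > σ'_p = 53.2 kPa, so the stress path crosses the preconsolidation pressure — recompression up to σ'_p, then virgin compression beyond:
S_c = H/(1+e₀)·[C_r·log₁₀(σ'_p/σ'_0) + C_c·log₁₀(σ'_f/σ'_p)]
    = 6.6/1.98 × [0.026×log₁₀(53.2/43.271) + 0.41×log₁₀(68.683/53.2)]
    = 3.3333 × [0.0023326 + 0.045484] = 0.1594 m

S_c ≈ 159 mm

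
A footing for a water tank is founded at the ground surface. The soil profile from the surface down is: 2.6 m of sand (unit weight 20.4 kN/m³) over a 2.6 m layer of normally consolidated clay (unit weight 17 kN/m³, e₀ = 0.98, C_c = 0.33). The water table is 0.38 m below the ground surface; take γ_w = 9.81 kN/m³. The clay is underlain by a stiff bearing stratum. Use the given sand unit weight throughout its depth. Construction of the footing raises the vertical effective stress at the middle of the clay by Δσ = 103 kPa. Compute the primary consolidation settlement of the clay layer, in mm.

Mid-depth of clay below the ground surface: z = 2.6 + 2.6/2 = 3.9 m.
Total vertical stress at mid-clay: σ_v = 20.4×2.6 + 17×1.3 = 75.14 kPa.
Pore pressure: u = 9.81×(3.9 − 0.38) = 34.531 kPa.
Initial effective stress: σ'_0 = σ_v − u = 75.14 − 34.531 = 40.609 kPa.
Final effective stress: σ'_f = σ'_0 + Δσ = 40.609 + 103 = 143.61 kPa.
Normally consolidated clay, so the full stress increment lies on the virgin compression line:
S_c = C_c·H/(1+e₀)·log₁₀(σ'_f/σ'_0) = 0.33×2.6/(1+0.98)×log₁₀(143.61/40.609)
    = 0.43333 × 0.54856 = 0.2377 m

S_c ≈ 238 mm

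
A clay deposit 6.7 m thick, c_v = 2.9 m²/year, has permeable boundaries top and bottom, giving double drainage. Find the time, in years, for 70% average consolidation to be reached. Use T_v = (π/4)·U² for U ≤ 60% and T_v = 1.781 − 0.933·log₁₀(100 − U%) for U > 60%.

Drainage path length: H_d = H/2 = 3.35 m (double drainage).
U > 60%: T_v = 1.781 − 0.933·log₁₀(100 − 70) = 0.40285.
t = T_v·H_d²/c_v = 0.40285×3.35²/2.9 = 1.559 years.

t ≈ 1.56 years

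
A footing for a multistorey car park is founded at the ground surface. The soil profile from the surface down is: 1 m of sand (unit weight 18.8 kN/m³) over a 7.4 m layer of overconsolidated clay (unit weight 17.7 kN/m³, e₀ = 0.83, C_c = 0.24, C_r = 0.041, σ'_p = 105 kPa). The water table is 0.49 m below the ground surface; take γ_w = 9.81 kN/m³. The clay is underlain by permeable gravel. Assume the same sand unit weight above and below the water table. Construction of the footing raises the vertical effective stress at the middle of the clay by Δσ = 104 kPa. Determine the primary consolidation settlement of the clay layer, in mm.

S_c ≈ 206 mm

Mid-depth of clay below the ground surface: z = 1 + 7.4/2 = 4.7 m.
Total vertical stress at mid-clay: σ_v = 18.8×1 + 17.7×3.7 = 84.29 kPa.
Pore pressure: u = 9.81×(4.7 − 0.49) = 41.3 kPa.
Initial effective stress: σ'_0 = σ_v − u = 84.29 − 41.3 = 42.99 kPa.
Final effective stress: σ'_f = 42.99 + 104 = 146.99 kPa.
σ'_f = 146.99 > σ'_p = 105 kPa, so the stress path crosses the preconsolidation pressure — recompression up to σ'_p, then virgin compression beyond:
S_c = H/(1+e₀)·[C_r·log₁₀(σ'_p/σ'_0) + C_c·log₁₀(σ'_f/σ'_p)]
    = 7.4/1.83 × [0.041×log₁₀(105/42.99) + 0.24×log₁₀(146.99/105)]
    = 4.0437 × [0.015901 + 0.035064] = 0.2061 m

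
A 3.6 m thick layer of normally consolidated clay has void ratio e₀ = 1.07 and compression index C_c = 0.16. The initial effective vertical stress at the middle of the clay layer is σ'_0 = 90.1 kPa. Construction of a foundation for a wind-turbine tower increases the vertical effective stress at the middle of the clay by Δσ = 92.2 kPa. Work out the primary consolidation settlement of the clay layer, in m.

Final effective stress: σ'_f = σ'_0 + Δσ = 90.1 + 92.2 = 182.3 kPa.
Normally consolidated clay, so the full stress increment lies on the virgin compression line:
S_c = C_c·H/(1+e₀)·log₁₀(σ'_f/σ'_0) = 0.16×3.6/(1+1.07)×log₁₀(182.3/90.1)
    = 0.27826 × 0.30606 = 0.08516 m

S_c ≈ 0.0852 m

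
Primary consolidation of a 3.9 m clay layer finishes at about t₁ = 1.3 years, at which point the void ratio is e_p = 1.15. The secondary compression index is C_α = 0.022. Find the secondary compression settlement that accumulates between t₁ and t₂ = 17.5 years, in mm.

S_s ≈ 45.1 mm

Secondary compression: S_s = C_α·H/(1+e_p)·log₁₀(t₂/t₁)
S_s = 0.022×3.9/(1+1.15)×log₁₀(17.5/1.3)
    = 0.03991 × 1.129 = 0.04506 m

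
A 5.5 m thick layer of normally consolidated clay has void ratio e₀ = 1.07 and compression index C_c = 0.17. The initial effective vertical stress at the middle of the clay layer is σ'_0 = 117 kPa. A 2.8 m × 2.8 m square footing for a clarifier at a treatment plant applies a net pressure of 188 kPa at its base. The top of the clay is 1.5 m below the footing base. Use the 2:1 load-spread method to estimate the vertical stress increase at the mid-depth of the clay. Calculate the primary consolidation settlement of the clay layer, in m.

Mid-depth of clay below the footing base: z = 1.5 + 5.5/2 = 4.25 m.
Stress increase at mid-clay by the 2:1 spreading method:
Δσ = qBL/((B+z)(L+z)) = 188×2.8×2.8/((2.8+4.25)(2.8+4.25)) = 29.655 kPa
Final effective stress: σ'_f = σ'_0 + Δσ = 117 + 29.655 = 146.66 kPa.
Normally consolidated clay, so the full stress increment lies on the virgin compression line:
S_c = C_c·H/(1+e₀)·log₁₀(σ'_f/σ'_0) = 0.17×5.5/(1+1.07)×log₁₀(146.66/117)
    = 0.45169 × 0.098126 = 0.04432 m

S_c ≈ 0.0443 m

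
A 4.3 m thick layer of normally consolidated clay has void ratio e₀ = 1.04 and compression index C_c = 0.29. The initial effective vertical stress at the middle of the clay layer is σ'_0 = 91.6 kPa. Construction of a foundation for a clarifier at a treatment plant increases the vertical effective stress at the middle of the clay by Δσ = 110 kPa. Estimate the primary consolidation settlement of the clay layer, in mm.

S_c ≈ 209 mm

Final effective stress: σ'_f = σ'_0 + Δσ = 91.6 + 110 = 201.6 kPa.
Normally consolidated clay, so the full stress increment lies on the virgin compression line:
S_c = C_c·H/(1+e₀)·log₁₀(σ'_f/σ'_0) = 0.29×4.3/(1+1.04)×log₁₀(201.6/91.6)
    = 0.61127 × 0.3426 = 0.2094 m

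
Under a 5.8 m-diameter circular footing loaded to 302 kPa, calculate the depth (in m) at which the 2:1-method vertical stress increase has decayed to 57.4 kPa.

z ≈ 7.5 m

2:1 spreading — at depth z the loaded area has grown by z in each plan dimension:
qD²/(D+z)² = Δσ_z ⇒ z = D(√(q/Δσ_z) − 1) = 5.8×(√(302/57.4) − 1) = 7.504 m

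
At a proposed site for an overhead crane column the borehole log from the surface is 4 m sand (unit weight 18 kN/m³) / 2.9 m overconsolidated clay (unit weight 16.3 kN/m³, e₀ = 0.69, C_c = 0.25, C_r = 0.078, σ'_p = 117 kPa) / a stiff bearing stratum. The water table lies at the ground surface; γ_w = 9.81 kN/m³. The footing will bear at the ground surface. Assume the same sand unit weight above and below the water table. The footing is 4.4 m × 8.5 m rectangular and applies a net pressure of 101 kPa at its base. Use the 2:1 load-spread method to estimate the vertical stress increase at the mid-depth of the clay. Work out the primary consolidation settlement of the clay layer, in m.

Mid-depth of clay below the ground surface: z = 4 + 2.9/2 = 5.45 m.
Total vertical stress at mid-clay: σ_v = 18×4 + 16.3×1.45 = 95.635 kPa.
Pore pressure: u = 9.81×(5.45 − 0) = 53.465 kPa.
Initial effective stress: σ'_0 = σ_v − u = 95.635 − 53.465 = 42.17 kPa.
Stress increase at mid-clay by the 2:1 spreading method:
Δσ = qBL/((B+z)(L+z)) = 101×4.4×8.5/((4.4+5.45)(8.5+5.45)) = 27.49 kPa
Final effective stress: σ'_f = 42.17 + 27.49 = 69.66 kPa.
σ'_f = 69.66 ≤ σ'_p = 117 kPa, so the clay remains overconsolidated and only the recompression index applies:
S_c = C_r·H/(1+e₀)·log₁₀(σ'_f/σ'_0) = 0.078×2.9/1.69×log₁₀(69.66/42.17)
    = 0.13385 × 0.21798 = 0.02918 m

S_c ≈ 0.0292 m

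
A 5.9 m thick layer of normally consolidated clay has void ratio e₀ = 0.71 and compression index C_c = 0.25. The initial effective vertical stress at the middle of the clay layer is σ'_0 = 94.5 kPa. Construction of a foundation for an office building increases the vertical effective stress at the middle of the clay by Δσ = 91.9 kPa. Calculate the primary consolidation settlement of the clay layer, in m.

Final effective stress: σ'_f = σ'_0 + Δσ = 94.5 + 91.9 = 186.4 kPa.
Normally consolidated clay, so the full stress increment lies on the virgin compression line:
S_c = C_c·H/(1+e₀)·log₁₀(σ'_f/σ'_0) = 0.25×5.9/(1+0.71)×log₁₀(186.4/94.5)
    = 0.86257 × 0.29501 = 0.2545 m

S_c ≈ 0.254 m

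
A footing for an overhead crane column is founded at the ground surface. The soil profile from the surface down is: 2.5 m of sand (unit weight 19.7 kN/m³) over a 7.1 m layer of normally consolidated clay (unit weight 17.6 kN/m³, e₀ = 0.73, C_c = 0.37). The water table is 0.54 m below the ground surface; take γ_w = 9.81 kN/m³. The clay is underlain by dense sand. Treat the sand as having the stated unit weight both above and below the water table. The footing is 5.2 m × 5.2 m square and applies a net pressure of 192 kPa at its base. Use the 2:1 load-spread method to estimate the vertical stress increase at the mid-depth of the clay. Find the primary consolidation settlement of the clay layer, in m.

Mid-depth of clay below the ground surface: z = 2.5 + 7.1/2 = 6.05 m.
Total vertical stress at mid-clay: σ_v = 19.7×2.5 + 17.6×3.55 = 111.73 kPa.
Pore pressure: u = 9.81×(6.05 − 0.54) = 54.053 kPa.
Initial effective stress: σ'_0 = σ_v − u = 111.73 − 54.053 = 57.677 kPa.
Stress increase at mid-clay by the 2:1 spreading method:
Δσ = qBL/((B+z)(L+z)) = 192×5.2×5.2/((5.2+6.05)(5.2+6.05)) = 41.021 kPa
Final effective stress: σ'_f = σ'_0 + Δσ = 57.677 + 41.021 = 98.698 kPa.
Normally consolidated clay, so the full stress increment lies on the virgin compression line:
S_c = C_c·H/(1+e₀)·log₁₀(σ'_f/σ'_0) = 0.37×7.1/(1+0.73)×log₁₀(98.698/57.677)
    = 1.5185 × 0.23331 = 0.3543 m

S_c ≈ 0.354 m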